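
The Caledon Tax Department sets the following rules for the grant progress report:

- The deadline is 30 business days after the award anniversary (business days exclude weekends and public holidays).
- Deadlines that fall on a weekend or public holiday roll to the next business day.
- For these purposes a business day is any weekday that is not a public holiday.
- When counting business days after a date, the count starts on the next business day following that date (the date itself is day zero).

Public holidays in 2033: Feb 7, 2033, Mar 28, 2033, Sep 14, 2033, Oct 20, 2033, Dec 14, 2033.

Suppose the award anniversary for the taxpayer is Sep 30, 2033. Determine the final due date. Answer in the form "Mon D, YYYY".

Nov 14, 2033

30 business days after Sep 30, 2033, excluding weekends and holidays, is Nov 14, 2033.
Nov 14, 2033 (Monday) is already a business day.
The final due date is Nov 14, 2033.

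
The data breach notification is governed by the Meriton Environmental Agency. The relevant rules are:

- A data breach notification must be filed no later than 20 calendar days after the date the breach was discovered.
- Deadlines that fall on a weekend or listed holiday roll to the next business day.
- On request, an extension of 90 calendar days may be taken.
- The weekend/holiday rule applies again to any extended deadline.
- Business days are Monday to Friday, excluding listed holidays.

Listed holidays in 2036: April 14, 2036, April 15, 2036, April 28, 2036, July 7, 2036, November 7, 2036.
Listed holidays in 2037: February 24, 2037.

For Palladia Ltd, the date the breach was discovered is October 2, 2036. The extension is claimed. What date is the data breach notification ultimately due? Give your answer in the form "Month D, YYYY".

January 20, 2037

Trigger date October 2, 2036 + 20 calendar days = October 22, 2036.
October 22, 2036 falls on a Wednesday, which is a business day, so no adjustment is needed.
Add the 90 calendar-day extension to October 22, 2036: January 20, 2037.
January 20, 2037 is a Tuesday and not a listed holiday, so it stands.
So the filing is due January 20, 2037.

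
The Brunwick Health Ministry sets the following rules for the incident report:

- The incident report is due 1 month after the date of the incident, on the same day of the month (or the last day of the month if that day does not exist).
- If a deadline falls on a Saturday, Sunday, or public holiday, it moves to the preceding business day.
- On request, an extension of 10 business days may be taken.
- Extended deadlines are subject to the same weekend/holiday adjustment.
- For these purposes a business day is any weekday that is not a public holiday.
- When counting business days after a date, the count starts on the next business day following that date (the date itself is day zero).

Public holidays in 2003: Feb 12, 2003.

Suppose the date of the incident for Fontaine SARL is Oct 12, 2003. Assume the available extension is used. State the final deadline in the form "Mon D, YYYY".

Nov 26, 2003

1 month from Oct 12, 2003 is Nov 12, 2003.
Since Nov 12, 2003 is a Wednesday and not a holiday, the date is unchanged.
Counting 10 further business days from Nov 12, 2003 reaches Nov 26, 2003.
Nov 26, 2003 (Wednesday) is already a business day.
Deadline: Nov 26, 2003.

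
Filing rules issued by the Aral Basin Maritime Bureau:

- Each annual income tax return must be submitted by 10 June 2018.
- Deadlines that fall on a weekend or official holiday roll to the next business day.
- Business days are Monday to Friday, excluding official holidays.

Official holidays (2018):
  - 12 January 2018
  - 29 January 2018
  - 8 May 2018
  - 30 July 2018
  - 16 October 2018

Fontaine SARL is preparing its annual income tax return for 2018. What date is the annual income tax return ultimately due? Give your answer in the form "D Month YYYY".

11 June 2018

The statutory due date is 10 June 2018.
Because 10 June 2018 is a Sunday, the deadline becomes 11 June 2018 (Monday).
So the filing is due 11 June 2018.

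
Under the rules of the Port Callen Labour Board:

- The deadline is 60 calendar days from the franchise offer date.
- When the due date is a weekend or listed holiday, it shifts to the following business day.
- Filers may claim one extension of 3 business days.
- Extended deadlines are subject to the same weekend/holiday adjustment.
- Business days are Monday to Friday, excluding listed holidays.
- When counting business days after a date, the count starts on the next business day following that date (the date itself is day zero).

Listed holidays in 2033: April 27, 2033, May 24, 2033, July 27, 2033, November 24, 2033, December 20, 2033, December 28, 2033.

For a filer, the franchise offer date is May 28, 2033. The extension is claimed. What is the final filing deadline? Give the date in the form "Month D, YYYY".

August 2, 2033

Adding 60 calendar days to May 28, 2033 gives July 27, 2033.
July 27, 2033 falls on a listed holiday. Rolling to the next business day gives July 28, 2033, a Thursday.
Applying the 3-business-day extension: 3 business days after July 28, 2033 is August 2, 2033.
August 2, 2033 falls on a Tuesday, which is a business day, so no adjustment is needed.
Deadline: August 2, 2033.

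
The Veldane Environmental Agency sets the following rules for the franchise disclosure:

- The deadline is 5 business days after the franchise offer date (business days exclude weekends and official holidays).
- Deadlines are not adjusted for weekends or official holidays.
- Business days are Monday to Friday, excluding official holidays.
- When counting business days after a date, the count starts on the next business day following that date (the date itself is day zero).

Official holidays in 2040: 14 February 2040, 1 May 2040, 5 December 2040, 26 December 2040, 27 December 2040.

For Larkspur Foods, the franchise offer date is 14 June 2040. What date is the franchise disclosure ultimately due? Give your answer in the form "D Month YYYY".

Starting the day after 14 June 2040 and counting 5 business days lands on 21 June 2040.
No adjustment is made for weekends or holidays, so 21 June 2040 stands.
So the filing is due 21 June 2040.

21 June 2040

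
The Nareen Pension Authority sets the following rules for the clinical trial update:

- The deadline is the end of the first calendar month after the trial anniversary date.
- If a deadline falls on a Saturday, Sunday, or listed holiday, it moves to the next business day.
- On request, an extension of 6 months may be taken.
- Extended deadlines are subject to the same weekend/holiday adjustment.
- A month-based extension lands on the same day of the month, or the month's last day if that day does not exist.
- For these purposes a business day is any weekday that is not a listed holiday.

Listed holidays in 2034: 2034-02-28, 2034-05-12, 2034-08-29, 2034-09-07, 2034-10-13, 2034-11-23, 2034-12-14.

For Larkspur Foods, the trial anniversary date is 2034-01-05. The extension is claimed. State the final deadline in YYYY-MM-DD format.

1 month after 2034-01-05 falls in February 2034; the last day of that month is 2034-02-28.
2034-02-28 is a listed holiday, so it moves to the next business day, 2034-03-01 (Wednesday).
The 6 months extension carries 2034-03-01 to 2034-09-01.
Since 2034-09-01 is a Friday and not a holiday, the date is unchanged.
Deadline: 2034-09-01.

2034-09-01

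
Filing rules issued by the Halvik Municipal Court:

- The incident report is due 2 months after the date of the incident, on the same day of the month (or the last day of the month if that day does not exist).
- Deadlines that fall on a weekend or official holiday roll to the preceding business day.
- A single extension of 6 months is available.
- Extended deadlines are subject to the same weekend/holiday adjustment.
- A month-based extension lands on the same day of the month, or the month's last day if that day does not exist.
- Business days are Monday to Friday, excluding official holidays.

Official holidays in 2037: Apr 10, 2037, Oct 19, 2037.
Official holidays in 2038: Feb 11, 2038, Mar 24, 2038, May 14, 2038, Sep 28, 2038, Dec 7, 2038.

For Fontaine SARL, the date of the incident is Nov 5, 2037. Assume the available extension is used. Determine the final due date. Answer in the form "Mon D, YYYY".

Jul 5, 2038

2 months from Nov 5, 2037 is Jan 5, 2038.
Jan 5, 2038 is a Tuesday and not a listed holiday, so it stands.
Add 6 months to Jan 5, 2038: Jul 5, 2038.
Since Jul 5, 2038 is a Monday and not a holiday, the date is unchanged.
Deadline: Jul 5, 2038.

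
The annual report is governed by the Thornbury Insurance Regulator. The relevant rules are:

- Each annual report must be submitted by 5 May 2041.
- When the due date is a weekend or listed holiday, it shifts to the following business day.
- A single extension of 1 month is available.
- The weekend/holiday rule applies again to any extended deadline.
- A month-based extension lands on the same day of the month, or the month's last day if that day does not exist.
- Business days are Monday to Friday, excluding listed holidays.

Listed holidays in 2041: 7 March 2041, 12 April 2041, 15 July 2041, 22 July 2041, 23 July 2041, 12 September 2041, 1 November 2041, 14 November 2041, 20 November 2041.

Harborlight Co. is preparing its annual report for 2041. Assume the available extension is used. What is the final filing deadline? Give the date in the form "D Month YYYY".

The stated deadline is 5 May 2041.
Because 5 May 2041 is a Sunday, the deadline becomes 6 May 2041 (Monday).
Add 1 month to 6 May 2041: 6 June 2041.
6 June 2041 falls on a Thursday, which is a business day, so no adjustment is needed.
Final deadline: 6 June 2041.

6 June 2041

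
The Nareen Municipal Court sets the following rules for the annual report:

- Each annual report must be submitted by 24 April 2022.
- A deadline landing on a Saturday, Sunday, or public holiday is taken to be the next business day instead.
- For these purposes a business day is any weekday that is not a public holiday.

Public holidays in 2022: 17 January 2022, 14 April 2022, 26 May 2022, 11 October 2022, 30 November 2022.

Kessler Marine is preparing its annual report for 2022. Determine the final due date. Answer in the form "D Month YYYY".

25 April 2022

The statutory due date is 24 April 2022.
24 April 2022 is a Sunday; the next business day is 25 April 2022 (Monday).
So the filing is due 25 April 2022.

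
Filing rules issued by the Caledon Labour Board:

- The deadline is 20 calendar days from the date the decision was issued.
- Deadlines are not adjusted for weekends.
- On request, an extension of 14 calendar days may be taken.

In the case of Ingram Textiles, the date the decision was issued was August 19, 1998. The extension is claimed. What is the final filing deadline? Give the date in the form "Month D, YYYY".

September 22, 1998

20 calendar days after August 19, 1998 is September 8, 1998.
No adjustment is made for weekends or holidays, so September 8, 1998 stands.
The 14-calendar-day extension moves the deadline from September 8, 1998 to September 22, 1998.
September 22, 1998 is a Tuesday; no weekend or holiday adjustment applies.
Final deadline: September 22, 1998.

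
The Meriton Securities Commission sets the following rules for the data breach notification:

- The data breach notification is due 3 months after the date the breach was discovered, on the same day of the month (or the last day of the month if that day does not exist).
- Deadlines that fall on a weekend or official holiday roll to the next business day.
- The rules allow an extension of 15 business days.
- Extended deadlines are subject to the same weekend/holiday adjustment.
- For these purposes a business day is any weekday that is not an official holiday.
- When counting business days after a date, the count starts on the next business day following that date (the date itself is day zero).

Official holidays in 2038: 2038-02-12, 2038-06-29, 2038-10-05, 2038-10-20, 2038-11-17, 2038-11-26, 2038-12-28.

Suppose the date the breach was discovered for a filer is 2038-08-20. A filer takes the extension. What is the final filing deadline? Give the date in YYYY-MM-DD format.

2038-12-14

3 months from 2038-08-20 is 2038-11-20.
2038-11-20 is a Saturday, so it moves to the next business day, 2038-11-22 (Monday).
Applying the 15-business-day extension: 15 business days after 2038-11-22 is 2038-12-14.
Since 2038-12-14 is a Tuesday and not a holiday, the date is unchanged.
So the filing is due 2038-12-14.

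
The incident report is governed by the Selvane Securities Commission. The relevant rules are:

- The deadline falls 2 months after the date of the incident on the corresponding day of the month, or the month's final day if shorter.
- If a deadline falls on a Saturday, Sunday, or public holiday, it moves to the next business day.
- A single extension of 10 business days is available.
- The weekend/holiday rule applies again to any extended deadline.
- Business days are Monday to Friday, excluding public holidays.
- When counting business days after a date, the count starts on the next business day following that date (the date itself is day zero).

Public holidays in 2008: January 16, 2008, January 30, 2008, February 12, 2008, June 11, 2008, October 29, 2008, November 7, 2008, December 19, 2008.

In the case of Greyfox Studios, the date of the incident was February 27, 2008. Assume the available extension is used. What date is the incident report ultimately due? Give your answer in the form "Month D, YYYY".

May 12, 2008

Moving 2 months forward from February 27, 2008 on the corresponding day gives April 27, 2008.
April 27, 2008 falls on a Sunday. Rolling to the next business day gives April 28, 2008, a Monday.
Applying the 10-business-day extension: 10 business days after April 28, 2008 is May 12, 2008.
Since May 12, 2008 is a Monday and not a holiday, the date is unchanged.
Final deadline: May 12, 2008.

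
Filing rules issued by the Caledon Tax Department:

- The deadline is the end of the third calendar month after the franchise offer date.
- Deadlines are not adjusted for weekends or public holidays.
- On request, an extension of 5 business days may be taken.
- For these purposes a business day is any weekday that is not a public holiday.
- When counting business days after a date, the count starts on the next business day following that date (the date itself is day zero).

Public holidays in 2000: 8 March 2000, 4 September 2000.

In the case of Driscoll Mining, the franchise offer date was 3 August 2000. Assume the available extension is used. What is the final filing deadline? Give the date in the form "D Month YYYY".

7 December 2000

The third month after 3 August 2000 is November 2000, whose last day is 30 November 2000.
30 November 2000 falls on a Thursday. The rules make no weekend/holiday allowance, so it remains 30 November 2000.
Counting 5 further business days from 30 November 2000 reaches 7 December 2000.
7 December 2000 is a Thursday; no weekend or holiday adjustment applies.
The final due date is 7 December 2000.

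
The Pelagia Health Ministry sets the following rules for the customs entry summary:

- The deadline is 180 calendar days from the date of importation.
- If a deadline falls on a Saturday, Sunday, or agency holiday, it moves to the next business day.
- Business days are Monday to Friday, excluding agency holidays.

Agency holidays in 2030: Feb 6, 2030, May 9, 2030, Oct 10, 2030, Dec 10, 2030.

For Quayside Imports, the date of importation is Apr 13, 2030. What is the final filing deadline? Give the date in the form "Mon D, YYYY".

Oct 11, 2030

From Apr 13, 2030, 180 calendar days later is Oct 10, 2030.
Oct 10, 2030 is a listed holiday; the next business day is Oct 11, 2030 (Friday).
Final deadline: Oct 11, 2030.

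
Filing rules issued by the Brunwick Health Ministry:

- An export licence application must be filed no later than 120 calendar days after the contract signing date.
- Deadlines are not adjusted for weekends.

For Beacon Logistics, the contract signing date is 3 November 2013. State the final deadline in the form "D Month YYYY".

3 March 2014

Trigger date 3 November 2013 + 120 calendar days = 3 March 2014.
3 March 2014 falls on a Monday. The rules make no weekend/holiday allowance, so it remains 3 March 2014.
Final deadline: 3 March 2014.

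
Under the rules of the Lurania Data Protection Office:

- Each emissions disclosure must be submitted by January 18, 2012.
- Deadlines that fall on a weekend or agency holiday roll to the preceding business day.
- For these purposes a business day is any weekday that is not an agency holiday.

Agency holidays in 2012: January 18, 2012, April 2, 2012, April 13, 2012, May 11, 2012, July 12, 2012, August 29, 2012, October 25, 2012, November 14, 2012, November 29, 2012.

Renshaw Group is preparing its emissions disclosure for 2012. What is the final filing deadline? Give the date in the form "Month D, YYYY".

Start from the fixed due date, January 18, 2012.
January 18, 2012 falls on a listed holiday. Rolling to the preceding business day gives January 17, 2012, a Tuesday.
Deadline: January 17, 2012.

January 17, 2012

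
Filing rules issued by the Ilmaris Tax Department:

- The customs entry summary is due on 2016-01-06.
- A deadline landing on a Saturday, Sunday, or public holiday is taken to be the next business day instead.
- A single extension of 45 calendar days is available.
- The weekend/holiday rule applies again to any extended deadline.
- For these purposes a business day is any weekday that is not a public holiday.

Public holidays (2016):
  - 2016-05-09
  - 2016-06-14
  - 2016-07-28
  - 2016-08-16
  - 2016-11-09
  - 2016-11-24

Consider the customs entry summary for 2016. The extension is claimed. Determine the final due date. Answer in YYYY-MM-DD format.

2016-02-22

The statutory due date is 2016-01-06.
2016-01-06 is a Wednesday and not a listed holiday, so it stands.
Applying the 45-calendar-day extension: 2016-01-06 + 45 days = 2016-02-20.
Because 2016-02-20 is a Saturday, the deadline becomes 2016-02-22 (Monday).
Deadline: 2016-02-22.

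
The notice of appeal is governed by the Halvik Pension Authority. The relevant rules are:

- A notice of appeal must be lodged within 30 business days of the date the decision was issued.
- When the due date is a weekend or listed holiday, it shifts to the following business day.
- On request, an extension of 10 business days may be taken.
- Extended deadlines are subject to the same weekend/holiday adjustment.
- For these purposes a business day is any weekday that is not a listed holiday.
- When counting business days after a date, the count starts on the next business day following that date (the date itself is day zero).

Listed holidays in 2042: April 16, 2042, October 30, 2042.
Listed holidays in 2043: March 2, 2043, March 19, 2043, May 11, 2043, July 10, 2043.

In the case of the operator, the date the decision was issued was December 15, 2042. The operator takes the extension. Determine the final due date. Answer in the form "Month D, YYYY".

Starting the day after December 15, 2042 and counting 30 business days lands on January 26, 2043.
January 26, 2043 falls on a Monday, which is a business day, so no adjustment is needed.
The 10-business-day extension runs from January 26, 2043 to February 9, 2043.
February 9, 2043 falls on a Monday, which is a business day, so no adjustment is needed.
Final deadline: February 9, 2043.

February 9, 2043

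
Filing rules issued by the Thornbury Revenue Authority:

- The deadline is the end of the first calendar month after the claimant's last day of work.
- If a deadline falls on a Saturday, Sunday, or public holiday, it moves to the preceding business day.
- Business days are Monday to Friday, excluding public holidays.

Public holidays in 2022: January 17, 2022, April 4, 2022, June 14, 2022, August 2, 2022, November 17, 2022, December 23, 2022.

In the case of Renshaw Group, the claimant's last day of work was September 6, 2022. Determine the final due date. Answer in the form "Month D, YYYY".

The first month after September 6, 2022 is October 2022, whose last day is October 31, 2022.
October 31, 2022 falls on a Monday, which is a business day, so no adjustment is needed.
The final due date is October 31, 2022.

October 31, 2022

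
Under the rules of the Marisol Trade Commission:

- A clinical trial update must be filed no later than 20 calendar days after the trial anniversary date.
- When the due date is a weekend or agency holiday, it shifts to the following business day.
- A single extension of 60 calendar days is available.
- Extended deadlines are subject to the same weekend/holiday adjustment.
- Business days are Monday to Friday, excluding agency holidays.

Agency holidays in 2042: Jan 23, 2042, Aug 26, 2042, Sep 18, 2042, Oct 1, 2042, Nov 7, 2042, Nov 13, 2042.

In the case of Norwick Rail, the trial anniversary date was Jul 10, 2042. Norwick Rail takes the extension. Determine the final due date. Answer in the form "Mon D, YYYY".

Sep 29, 2042

Trigger date Jul 10, 2042 + 20 calendar days = Jul 30, 2042.
Jul 30, 2042 (Wednesday) is already a business day.
Add the 60 calendar-day extension to Jul 30, 2042: Sep 28, 2042.
Because Sep 28, 2042 is a Sunday, the deadline becomes Sep 29, 2042 (Monday).
The final due date is Sep 29, 2042.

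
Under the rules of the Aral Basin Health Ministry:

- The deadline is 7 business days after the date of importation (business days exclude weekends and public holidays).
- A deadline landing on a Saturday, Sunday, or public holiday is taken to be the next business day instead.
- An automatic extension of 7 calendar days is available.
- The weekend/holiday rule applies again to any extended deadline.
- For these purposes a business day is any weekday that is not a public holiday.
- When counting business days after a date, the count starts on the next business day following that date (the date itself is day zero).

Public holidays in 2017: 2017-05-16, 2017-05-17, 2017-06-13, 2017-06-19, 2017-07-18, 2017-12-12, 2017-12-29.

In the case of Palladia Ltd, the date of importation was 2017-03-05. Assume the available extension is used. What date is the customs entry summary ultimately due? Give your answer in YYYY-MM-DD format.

2017-03-21

Starting the day after 2017-03-05 and counting 7 business days lands on 2017-03-14.
2017-03-14 falls on a Tuesday, which is a business day, so no adjustment is needed.
With the 7-day extension, 2017-03-14 becomes 2017-03-21.
2017-03-21 (Tuesday) is already a business day.
The final due date is 2017-03-21.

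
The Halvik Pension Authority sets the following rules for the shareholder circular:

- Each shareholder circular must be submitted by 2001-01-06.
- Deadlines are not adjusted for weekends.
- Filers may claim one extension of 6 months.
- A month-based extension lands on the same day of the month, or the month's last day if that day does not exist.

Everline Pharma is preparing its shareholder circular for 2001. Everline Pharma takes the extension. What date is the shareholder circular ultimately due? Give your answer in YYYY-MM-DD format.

The statutory due date is 2001-01-06.
2001-01-06 falls on a Saturday. The rules make no weekend/holiday allowance, so it remains 2001-01-06.
Add 6 months to 2001-01-06: 2001-07-06.
2001-07-06 is a Friday; no weekend or holiday adjustment applies.
Deadline: 2001-07-06.

2001-07-06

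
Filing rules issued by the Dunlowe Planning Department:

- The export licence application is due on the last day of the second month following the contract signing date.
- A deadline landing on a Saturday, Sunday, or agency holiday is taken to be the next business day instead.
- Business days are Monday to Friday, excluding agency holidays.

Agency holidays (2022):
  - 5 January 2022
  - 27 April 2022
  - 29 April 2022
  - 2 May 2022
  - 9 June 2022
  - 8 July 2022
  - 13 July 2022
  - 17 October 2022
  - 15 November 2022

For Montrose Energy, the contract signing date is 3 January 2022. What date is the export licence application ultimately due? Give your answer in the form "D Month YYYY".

2 months after 3 January 2022 is March 2022; that month ends on 31 March 2022.
31 March 2022 (Thursday) is already a business day.
Final deadline: 31 March 2022.

31 March 2022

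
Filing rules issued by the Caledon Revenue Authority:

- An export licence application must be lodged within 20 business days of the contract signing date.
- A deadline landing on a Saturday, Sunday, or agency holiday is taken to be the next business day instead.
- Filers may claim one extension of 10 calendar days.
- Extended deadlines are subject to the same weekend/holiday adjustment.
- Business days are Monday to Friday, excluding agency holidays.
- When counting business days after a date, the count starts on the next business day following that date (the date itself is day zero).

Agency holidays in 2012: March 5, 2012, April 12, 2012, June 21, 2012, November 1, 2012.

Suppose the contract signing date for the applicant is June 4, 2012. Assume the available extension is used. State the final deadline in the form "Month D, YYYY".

20 business days after June 4, 2012, excluding weekends and holidays, is July 3, 2012.
July 3, 2012 (Tuesday) is already a business day.
Add the 10 calendar-day extension to July 3, 2012: July 13, 2012.
July 13, 2012 falls on a Friday, which is a business day, so no adjustment is needed.
Deadline: July 13, 2012.

July 13, 2012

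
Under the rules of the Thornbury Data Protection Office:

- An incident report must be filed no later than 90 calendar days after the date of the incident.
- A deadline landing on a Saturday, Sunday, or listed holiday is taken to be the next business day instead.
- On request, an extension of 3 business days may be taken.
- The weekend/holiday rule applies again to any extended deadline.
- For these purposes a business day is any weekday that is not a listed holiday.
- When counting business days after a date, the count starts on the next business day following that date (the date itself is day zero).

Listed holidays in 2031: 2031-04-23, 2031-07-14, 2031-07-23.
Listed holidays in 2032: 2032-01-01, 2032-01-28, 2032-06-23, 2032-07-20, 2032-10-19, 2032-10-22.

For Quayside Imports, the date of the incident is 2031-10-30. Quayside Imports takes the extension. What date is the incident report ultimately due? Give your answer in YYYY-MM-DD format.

2032-02-03

Trigger date 2031-10-30 + 90 calendar days = 2032-01-28.
2032-01-28 is a listed holiday; the next business day is 2032-01-29 (Thursday).
Counting 3 further business days from 2032-01-29 reaches 2032-02-03.
Since 2032-02-03 is a Tuesday and not a holiday, the date is unchanged.
Deadline: 2032-02-03.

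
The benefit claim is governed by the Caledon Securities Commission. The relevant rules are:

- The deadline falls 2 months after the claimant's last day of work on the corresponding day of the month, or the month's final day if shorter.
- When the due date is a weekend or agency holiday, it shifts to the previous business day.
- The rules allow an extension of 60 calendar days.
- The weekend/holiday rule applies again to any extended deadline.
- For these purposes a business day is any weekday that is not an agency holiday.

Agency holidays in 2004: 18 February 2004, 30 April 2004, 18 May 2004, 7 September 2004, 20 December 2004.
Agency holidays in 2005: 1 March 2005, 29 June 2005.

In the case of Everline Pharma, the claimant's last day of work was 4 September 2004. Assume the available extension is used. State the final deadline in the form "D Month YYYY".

3 January 2005

2 months from 4 September 2004 is 4 November 2004.
4 November 2004 (Thursday) is already a business day.
With the 60-day extension, 4 November 2004 becomes 3 January 2005.
3 January 2005 falls on a Monday, which is a business day, so no adjustment is needed.
Deadline: 3 January 2005.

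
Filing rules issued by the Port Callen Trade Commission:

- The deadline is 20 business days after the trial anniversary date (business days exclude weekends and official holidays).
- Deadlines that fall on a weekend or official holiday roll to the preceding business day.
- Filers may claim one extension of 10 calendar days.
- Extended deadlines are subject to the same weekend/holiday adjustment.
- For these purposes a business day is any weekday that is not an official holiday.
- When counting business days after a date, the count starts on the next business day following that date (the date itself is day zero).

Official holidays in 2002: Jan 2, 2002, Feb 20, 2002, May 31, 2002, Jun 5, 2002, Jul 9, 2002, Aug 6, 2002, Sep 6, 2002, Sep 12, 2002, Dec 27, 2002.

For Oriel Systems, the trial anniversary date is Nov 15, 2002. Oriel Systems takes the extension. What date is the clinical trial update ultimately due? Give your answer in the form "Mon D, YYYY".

Dec 23, 2002

20 business days after Nov 15, 2002, excluding weekends and holidays, is Dec 13, 2002.
Dec 13, 2002 is a Friday and not a listed holiday, so it stands.
Add the 10 calendar-day extension to Dec 13, 2002: Dec 23, 2002.
Since Dec 23, 2002 is a Monday and not a holiday, the date is unchanged.
The final due date is Dec 23, 2002.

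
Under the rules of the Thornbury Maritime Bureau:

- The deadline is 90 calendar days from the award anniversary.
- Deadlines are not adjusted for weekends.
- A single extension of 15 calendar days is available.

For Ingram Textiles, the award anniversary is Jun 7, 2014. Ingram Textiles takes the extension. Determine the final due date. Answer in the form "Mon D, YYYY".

Sep 20, 2014

From Jun 7, 2014, 90 calendar days later is Sep 5, 2014.
Sep 5, 2014 falls on a Friday. The rules make no weekend/holiday allowance, so it remains Sep 5, 2014.
The 15-calendar-day extension moves the deadline from Sep 5, 2014 to Sep 20, 2014.
Sep 20, 2014 is a Saturday; no weekend or holiday adjustment applies.
The final due date is Sep 20, 2014.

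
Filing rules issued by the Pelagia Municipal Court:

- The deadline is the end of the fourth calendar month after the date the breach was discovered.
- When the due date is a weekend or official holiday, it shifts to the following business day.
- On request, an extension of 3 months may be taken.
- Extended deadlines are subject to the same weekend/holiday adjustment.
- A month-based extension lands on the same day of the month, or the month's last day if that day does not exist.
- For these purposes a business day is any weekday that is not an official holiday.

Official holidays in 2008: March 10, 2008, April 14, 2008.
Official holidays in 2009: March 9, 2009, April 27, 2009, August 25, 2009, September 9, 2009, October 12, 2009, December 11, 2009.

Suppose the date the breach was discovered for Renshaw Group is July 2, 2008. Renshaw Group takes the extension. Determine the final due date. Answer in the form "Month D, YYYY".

March 2, 2009

4 months after July 2, 2008 is November 2008; that month ends on November 30, 2008.
Because November 30, 2008 is a Sunday, the deadline becomes December 1, 2008 (Monday).
The 3 months extension carries December 1, 2008 to March 1, 2009.
March 1, 2009 falls on a Sunday. Rolling to the next business day gives March 2, 2009, a Monday.
The final due date is March 2, 2009.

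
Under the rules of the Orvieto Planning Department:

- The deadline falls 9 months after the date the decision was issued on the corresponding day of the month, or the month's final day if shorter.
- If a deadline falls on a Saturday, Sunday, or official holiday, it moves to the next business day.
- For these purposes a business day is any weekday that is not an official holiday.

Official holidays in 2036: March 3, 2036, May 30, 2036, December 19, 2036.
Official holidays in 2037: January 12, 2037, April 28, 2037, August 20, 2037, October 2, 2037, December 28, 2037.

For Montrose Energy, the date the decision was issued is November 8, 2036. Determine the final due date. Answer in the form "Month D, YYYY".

9 months after November 8, 2036, on the same day of the month, is August 8, 2037.
August 8, 2037 falls on a Saturday. Rolling to the next business day gives August 10, 2037, a Monday.
Deadline: August 10, 2037.

August 10, 2037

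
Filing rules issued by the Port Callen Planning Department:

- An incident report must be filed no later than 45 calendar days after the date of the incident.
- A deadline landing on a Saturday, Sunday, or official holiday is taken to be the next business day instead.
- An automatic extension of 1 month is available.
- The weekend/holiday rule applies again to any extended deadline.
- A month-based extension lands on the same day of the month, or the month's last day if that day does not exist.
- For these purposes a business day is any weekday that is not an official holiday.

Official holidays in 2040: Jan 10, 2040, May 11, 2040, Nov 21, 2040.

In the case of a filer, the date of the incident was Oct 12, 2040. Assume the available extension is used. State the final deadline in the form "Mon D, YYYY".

Dec 26, 2040

Adding 45 calendar days to Oct 12, 2040 gives Nov 26, 2040.
Nov 26, 2040 falls on a Monday, which is a business day, so no adjustment is needed.
Applying the 1 month extension: 1 month after Nov 26, 2040 is Dec 26, 2040.
Dec 26, 2040 falls on a Wednesday, which is a business day, so no adjustment is needed.
Final deadline: Dec 26, 2040.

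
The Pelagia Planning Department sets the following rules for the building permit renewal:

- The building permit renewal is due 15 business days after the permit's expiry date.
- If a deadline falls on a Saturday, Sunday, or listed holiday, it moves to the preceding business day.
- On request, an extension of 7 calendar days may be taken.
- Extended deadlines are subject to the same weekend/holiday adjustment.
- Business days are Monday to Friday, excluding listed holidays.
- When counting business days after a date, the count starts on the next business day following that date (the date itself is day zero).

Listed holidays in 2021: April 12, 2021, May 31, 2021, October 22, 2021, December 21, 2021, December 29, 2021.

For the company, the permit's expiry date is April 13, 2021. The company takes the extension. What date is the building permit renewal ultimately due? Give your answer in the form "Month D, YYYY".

Counting 15 business days after April 13, 2021 (skipping weekends and listed holidays) reaches May 4, 2021.
May 4, 2021 is a Tuesday and not a listed holiday, so it stands.
Applying the 7-calendar-day extension: May 4, 2021 + 7 days = May 11, 2021.
Since May 11, 2021 is a Tuesday and not a holiday, the date is unchanged.
So the filing is due May 11, 2021.

May 11, 2021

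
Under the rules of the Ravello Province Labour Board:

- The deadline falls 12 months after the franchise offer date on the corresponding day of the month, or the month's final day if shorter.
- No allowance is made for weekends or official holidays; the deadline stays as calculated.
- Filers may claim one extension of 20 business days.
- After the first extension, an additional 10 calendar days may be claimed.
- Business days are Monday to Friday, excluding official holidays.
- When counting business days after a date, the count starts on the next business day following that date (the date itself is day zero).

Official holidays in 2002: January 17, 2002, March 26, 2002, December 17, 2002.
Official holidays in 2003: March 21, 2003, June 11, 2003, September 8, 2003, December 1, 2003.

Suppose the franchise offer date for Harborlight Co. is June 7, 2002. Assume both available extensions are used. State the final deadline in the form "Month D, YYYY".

July 17, 2003

12 months from June 7, 2002 is June 7, 2003.
June 7, 2003 is a Saturday; no weekend or holiday adjustment applies.
Applying the 20-business-day extension: 20 business days after June 7, 2003 is July 7, 2003.
No adjustment is made for weekends or holidays, so July 7, 2003 stands.
Applying the 10-calendar-day extension: July 7, 2003 + 10 days = July 17, 2003.
No adjustment is made for weekends or holidays, so July 17, 2003 stands.
Final deadline: July 17, 2003.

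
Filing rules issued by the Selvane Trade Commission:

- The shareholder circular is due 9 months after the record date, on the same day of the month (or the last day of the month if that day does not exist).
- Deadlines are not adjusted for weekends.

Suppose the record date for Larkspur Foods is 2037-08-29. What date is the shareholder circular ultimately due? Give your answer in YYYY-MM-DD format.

Moving 9 months forward from 2037-08-29 on the corresponding day gives 2038-05-29.
2038-05-29 is a Saturday; no weekend or holiday adjustment applies.
So the filing is due 2038-05-29.

2038-05-29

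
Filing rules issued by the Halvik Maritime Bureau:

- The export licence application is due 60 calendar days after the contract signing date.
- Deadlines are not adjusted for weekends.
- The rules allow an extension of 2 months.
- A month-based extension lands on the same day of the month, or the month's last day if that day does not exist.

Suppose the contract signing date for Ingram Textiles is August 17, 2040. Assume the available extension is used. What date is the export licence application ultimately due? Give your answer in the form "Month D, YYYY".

December 16, 2040

From August 17, 2040, 60 calendar days later is October 16, 2040.
October 16, 2040 is a Tuesday; no weekend or holiday adjustment applies.
The 2 months extension carries October 16, 2040 to December 16, 2040.
December 16, 2040 is a Sunday; no weekend or holiday adjustment applies.
Deadline: December 16, 2040.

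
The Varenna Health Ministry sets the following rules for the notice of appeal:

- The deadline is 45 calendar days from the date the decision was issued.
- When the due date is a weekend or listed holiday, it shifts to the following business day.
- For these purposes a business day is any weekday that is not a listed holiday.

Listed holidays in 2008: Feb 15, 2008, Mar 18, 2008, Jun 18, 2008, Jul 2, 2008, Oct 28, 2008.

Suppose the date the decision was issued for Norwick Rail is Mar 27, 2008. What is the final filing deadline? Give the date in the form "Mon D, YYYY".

May 12, 2008

Trigger date Mar 27, 2008 + 45 calendar days = May 11, 2008.
May 11, 2008 is a Sunday, so it moves to the next business day, May 12, 2008 (Monday).
So the filing is due May 12, 2008.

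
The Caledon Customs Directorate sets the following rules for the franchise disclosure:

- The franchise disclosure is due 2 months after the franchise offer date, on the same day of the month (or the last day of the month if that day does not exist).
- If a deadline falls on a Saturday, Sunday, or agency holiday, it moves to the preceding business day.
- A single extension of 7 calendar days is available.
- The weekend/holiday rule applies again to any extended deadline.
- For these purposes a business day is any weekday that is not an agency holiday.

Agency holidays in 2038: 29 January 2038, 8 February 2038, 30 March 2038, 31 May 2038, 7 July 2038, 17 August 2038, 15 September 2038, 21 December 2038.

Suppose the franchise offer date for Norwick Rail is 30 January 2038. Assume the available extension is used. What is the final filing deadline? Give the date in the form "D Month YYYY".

2 months from 30 January 2038 is 30 March 2038.
Because 30 March 2038 is a listed holiday, the deadline becomes 29 March 2038 (Monday).
Add the 7 calendar-day extension to 29 March 2038: 5 April 2038.
5 April 2038 falls on a Monday, which is a business day, so no adjustment is needed.
Final deadline: 5 April 2038.

5 April 2038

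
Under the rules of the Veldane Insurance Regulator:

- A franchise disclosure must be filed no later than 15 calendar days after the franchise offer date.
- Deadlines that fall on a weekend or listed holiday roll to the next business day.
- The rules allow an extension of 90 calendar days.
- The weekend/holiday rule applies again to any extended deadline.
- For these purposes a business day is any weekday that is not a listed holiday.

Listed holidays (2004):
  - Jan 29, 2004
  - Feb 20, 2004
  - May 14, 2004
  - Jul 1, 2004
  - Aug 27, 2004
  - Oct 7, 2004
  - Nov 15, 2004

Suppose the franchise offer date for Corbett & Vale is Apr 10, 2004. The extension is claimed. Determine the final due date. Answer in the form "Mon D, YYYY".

Jul 26, 2004

Trigger date Apr 10, 2004 + 15 calendar days = Apr 25, 2004.
Apr 25, 2004 is a Sunday, so it moves to the next business day, Apr 26, 2004 (Monday).
The 90-calendar-day extension moves the deadline from Apr 26, 2004 to Jul 25, 2004.
Jul 25, 2004 falls on a Sunday. Rolling to the next business day gives Jul 26, 2004, a Monday.
Deadline: Jul 26, 2004.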